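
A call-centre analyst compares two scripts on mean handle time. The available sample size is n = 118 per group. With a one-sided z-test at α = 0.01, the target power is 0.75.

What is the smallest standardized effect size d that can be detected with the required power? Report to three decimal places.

d ≈ 0.391

Need Φ(δ − 2.326) = 0.75, so δ = 2.326 + 0.674 = 3.001.
δ = d·√(n/2) ⇒ d = δ/√(n/2) = 3.001/√(118/2) = 0.3907.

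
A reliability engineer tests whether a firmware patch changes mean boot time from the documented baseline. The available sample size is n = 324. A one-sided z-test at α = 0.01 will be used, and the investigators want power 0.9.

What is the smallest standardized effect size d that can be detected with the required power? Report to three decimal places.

d ≈ 0.200

Need Φ(δ − 2.326) = 0.9, so δ = 2.326 + 1.282 = 3.608.
δ = d·√n ⇒ d = δ/√n = 3.608/√324 = 0.2004.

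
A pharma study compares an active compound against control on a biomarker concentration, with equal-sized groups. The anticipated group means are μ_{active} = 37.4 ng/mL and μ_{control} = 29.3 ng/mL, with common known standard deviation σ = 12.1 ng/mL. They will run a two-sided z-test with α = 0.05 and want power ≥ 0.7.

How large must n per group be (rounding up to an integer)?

n = 28 per group

Standardized effect: d = |μ_{active} − μ_{control}| / σ = |37.4 − 29.3| / 12.1 = 0.6694
For power 0.7 need Φ(δ − z_{0.025}) = 0.7, so δ = z_{0.025} + z_{0.30} = 1.960 + 0.524 = 2.484.
(The Φ(−δ − z_{α/2}) term is vanishingly small for δ > 0 and is dropped in the standard sample-size formula.)
δ = d·√(n/2) ⇒ n = 2(δ/d)² = 2 × (2.484 / 0.6694)² = 27.55.
Round up to the next whole unit.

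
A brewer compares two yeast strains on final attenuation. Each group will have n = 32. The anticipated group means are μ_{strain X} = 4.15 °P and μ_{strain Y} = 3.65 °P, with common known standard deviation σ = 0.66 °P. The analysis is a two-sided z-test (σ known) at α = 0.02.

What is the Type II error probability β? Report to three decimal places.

β ≈ 0.241

Standardized effect: d = |μ_{strain X} − μ_{strain Y}| / σ = |4.15 − 3.65| / 0.66 = 0.7576
Noncentrality parameter: δ = d·√(n/2) = 0.7576 × √(32/2) = 3.0303
Critical value for a two-sided test at α = 0.02: z_{α/2} = 2.326.
Power = Φ(δ − 2.326) + Φ(−δ − 2.326) = Φ(0.704) + Φ(-5.357) = 0.7593 + 0.0000 = 0.7593.
Type II error: β = 1 − power = 1 − 0.7593 = 0.2407.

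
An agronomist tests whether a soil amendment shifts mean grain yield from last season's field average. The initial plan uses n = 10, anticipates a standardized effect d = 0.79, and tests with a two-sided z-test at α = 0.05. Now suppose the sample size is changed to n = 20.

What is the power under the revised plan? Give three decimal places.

With n = 20: δ = d·√n = 0.79 × √20 = 3.5330. Critical value z_{0.025} = 1.960.
Revised power = Φ(δ − 1.960) + Φ(−δ − 1.960) = Φ(1.573) + Φ(-5.493) = 0.9421 + 0.0000 = 0.9421.

Power ≈ 0.942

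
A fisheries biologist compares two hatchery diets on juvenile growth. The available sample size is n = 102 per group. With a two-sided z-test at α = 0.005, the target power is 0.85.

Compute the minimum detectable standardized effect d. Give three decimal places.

Need Φ(δ − 2.807) = 0.85, so δ = 2.807 + 1.036 = 3.843.
(The second rejection-region term Φ(−δ − z_{α/2}) is negligible and dropped.)
δ = d·√(n/2) ⇒ d = δ/√(n/2) = 3.843/√(102/2) = 0.5382.

d ≈ 0.538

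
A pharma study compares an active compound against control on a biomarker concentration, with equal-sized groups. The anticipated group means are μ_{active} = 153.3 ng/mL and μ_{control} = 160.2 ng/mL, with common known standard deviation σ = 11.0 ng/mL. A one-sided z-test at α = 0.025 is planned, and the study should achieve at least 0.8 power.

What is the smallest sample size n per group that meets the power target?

Standardized effect: d = |μ_{active} − μ_{control}| / σ = |153.3 − 160.2| / 11.0 = 0.6273
For power 0.8 need Φ(δ − z_{0.025}) = 0.8, so δ = z_{0.025} + z_{0.20} = 1.960 + 0.842 = 2.802.
δ = d·√(n/2) ⇒ n = 2(δ/d)² = 2 × (2.802 / 0.6273)² = 39.90.
Rounding up, n = 40 per group.

n = 40 per group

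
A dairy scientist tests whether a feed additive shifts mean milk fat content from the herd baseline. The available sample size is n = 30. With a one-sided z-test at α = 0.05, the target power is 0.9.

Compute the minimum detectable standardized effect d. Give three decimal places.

d ≈ 0.534

Required noncentrality: δ = z_{0.05} + z_{0.10} = 1.645 + 1.282 = 2.926.
δ = d·√n ⇒ d = δ/√n = 2.926/√30 = 0.5343.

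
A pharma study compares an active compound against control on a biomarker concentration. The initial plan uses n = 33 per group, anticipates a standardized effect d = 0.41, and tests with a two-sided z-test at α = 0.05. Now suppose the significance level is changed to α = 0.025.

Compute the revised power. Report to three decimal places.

δ = d·√(n/2) = 0.41 × √(33/2) = 1.6654 (unchanged). New critical value: z_{0.0125} = 2.241.
Revised power = Φ(δ − 2.241) + Φ(−δ − 2.241) = Φ(-0.576) + Φ(-3.907) = 0.2823 + 0.0000 = 0.2824.

Power ≈ 0.282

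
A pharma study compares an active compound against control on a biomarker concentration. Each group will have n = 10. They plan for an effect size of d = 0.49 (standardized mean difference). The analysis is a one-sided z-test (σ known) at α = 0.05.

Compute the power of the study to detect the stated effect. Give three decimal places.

Noncentrality parameter: δ = d·√(n/2) = 0.49 × √(10/2) = 1.0957
Critical value for a one-sided test at α = 0.05: z_α = 1.645.
Power = P(Z > 1.645 − δ) = Φ(-0.549) = 0.2914.

Power ≈ 0.291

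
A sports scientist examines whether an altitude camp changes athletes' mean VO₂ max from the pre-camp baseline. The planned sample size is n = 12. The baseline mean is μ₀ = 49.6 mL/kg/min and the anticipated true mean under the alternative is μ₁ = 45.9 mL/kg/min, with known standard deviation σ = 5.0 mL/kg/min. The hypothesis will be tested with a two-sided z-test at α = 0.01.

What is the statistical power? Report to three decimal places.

Standardized effect: d = |μ₁ − μ₀| / σ = |45.9 − 49.6| / 5.0 = 0.7400
Noncentrality parameter: δ = d·√n = 0.7400 × √12 = 2.5634
Critical value for a two-sided test at α = 0.01: z_{α/2} = 2.576.
Power = Φ(δ − 2.576) + Φ(−δ − 2.576) = Φ(-0.012) + Φ(-5.139) = 0.4951 + 0.0000 = 0.4951.

Power ≈ 0.495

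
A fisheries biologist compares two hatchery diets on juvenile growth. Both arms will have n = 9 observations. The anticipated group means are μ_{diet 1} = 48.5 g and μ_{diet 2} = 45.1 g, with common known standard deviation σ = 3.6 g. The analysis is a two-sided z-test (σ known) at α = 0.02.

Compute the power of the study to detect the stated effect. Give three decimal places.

Power ≈ 0.373

Standardized effect: d = |μ_{diet 1} − μ_{diet 2}| / σ = |48.5 − 45.1| / 3.6 = 0.9444
Noncentrality parameter: δ = d·√(n/2) = 0.9444 × √(9/2) = 2.0035
Critical value for a two-sided test at α = 0.02: z_{α/2} = 2.326.
Power = Φ(δ − 2.326) + Φ(−δ − 2.326) = Φ(-0.323) + Φ(-4.330) = 0.3734 + 0.0000 = 0.3734.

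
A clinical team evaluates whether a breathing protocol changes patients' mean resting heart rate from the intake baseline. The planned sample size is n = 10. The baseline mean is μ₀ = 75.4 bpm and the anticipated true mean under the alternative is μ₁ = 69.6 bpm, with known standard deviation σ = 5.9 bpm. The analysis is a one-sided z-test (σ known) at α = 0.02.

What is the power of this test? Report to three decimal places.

Standardized effect: d = |μ₁ − μ₀| / σ = |69.6 − 75.4| / 5.9 = 0.9831
Noncentrality parameter: δ = d·√n = 0.9831 × √10 = 3.1087
One-sided α = 0.02 → critical value z_{0.02} = 2.054.
Power = Φ(δ − 2.054) = Φ(1.055) = 0.8543.

Power ≈ 0.854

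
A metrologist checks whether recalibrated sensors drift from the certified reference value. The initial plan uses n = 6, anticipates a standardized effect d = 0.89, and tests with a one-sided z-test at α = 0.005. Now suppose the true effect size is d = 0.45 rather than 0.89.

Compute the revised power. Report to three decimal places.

With d = 0.45: δ = d·√n = 0.45 × √6 = 1.1023. Critical value z_{0.005} = 2.576.
Revised power = P(Z > 2.576 − δ) = Φ(-1.474) = 0.0703.

Power ≈ 0.070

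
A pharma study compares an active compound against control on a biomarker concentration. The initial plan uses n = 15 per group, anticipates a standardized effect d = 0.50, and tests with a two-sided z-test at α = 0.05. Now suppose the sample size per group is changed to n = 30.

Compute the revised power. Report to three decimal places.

Power ≈ 0.491

With n = 30 per group: δ = d·√(n/2) = 0.50 × √(30/2) = 1.9365. Critical value z_{0.025} = 1.960.
Revised power = Φ(δ − 1.960) + Φ(−δ − 1.960) = Φ(-0.023) + Φ(-3.896) = 0.4906 + 0.0000 = 0.4907.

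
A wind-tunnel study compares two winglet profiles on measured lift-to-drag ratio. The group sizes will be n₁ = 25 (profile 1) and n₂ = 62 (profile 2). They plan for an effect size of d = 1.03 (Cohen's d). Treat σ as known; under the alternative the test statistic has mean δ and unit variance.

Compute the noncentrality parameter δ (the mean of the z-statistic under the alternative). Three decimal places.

δ = d / √(1/n₁ + 1/n₂) = 1.03 / √(1/25 + 1/62) = 4.3475

δ ≈ 4.348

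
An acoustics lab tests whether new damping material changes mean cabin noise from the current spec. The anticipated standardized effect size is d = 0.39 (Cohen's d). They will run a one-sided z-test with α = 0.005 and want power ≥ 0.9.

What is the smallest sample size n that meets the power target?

n = 98

For power 0.9 need Φ(δ − z_{0.005}) = 0.9, so δ = z_{0.005} + z_{0.10} = 2.576 + 1.282 = 3.857.
δ = d·√n ⇒ n = (δ/d)² = (3.857 / 0.39)² = 97.83.
Rounding up, n = 98.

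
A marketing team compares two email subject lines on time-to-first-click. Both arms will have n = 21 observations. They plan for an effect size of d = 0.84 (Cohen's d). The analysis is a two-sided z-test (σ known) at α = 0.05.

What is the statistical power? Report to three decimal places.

Power ≈ 0.777

Noncentrality parameter: δ = d·√(n/2) = 0.84 × √(21/2) = 2.7219
Two-sided α = 0.05 → critical value z_{0.025} = 1.960.
Power = Φ(δ − 1.960) + Φ(−δ − 1.960) = Φ(0.762) + Φ(-4.682) = 0.7770 + 0.0000 = 0.7770.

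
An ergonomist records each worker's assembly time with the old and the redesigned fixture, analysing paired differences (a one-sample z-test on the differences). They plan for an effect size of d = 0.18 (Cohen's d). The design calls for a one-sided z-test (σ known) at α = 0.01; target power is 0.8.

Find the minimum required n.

For power 0.8 need Φ(δ − z_{0.01}) = 0.8, so δ = z_{0.01} + z_{0.20} = 2.326 + 0.842 = 3.168.
δ = d·√n ⇒ n = (δ/d)² = (3.168 / 0.18)² = 309.75.
Round up to the next whole unit.

n = 310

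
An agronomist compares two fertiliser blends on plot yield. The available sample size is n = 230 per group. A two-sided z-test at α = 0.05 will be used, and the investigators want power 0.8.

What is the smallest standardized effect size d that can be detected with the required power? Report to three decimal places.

d ≈ 0.261

Required noncentrality: δ = z_{0.025} + z_{0.20} = 1.960 + 0.842 = 2.802.
(The second rejection-region term Φ(−δ − z_{α/2}) is negligible and dropped.)
δ = d·√(n/2) ⇒ d = δ/√(n/2) = 2.802/√(230/2) = 0.2612.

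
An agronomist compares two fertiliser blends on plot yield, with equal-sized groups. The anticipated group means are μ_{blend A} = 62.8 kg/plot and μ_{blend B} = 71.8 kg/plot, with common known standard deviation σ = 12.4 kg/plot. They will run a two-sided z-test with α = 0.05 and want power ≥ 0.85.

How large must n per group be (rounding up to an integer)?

Standardized effect: d = |μ_{blend A} − μ_{blend B}| / σ = |62.8 − 71.8| / 12.4 = 0.7258
For power 0.85 need Φ(δ − z_{0.025}) = 0.85, so δ = z_{0.025} + z_{0.15} = 1.960 + 1.036 = 2.996.
(The Φ(−δ − z_{α/2}) term is vanishingly small for δ > 0 and is dropped in the standard sample-size formula.)
δ = d·√(n/2) ⇒ n = 2(δ/d)² = 2 × (2.996 / 0.7258)² = 34.09.
Round up to the next whole unit.

n = 35 per group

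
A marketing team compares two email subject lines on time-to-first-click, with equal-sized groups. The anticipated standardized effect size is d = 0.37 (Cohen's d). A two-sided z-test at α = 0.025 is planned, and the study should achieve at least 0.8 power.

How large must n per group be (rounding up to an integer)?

n = 139 per group

Set Φ(δ − 2.241) = 0.8; then δ − 2.241 = Φ⁻¹(0.8) = 0.842, giving δ = 3.083.
(Ignoring the negligible lower-tail rejection probability gives the usual closed-form inversion.)
δ = d·√(n/2) ⇒ n = 2(δ/d)² = 2 × (3.083 / 0.37)² = 138.86.
Round up to the next whole unit.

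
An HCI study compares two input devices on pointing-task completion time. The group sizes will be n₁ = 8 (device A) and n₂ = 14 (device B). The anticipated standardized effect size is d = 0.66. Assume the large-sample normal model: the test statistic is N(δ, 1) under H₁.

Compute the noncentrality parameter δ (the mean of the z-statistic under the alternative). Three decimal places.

δ = d / √(1/n₁ + 1/n₂) = 0.66 / √(1/8 + 1/14) = 1.4892

δ ≈ 1.489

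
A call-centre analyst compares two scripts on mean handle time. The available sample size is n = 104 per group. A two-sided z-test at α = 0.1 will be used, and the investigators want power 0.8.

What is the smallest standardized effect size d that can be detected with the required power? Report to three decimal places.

d ≈ 0.345

Need Φ(δ − 1.645) = 0.8, so δ = 1.645 + 0.842 = 2.486.
(Lower-tail contribution to power is negligible for δ > 0.)
δ = d·√(n/2) ⇒ d = δ/√(n/2) = 2.486/√(104/2) = 0.3448.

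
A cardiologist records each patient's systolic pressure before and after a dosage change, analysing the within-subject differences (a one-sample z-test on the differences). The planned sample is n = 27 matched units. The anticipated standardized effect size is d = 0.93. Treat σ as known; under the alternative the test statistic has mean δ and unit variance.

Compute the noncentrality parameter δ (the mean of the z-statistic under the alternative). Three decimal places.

δ ≈ 4.832

δ = d·√n = 0.93 × √27 = 4.8324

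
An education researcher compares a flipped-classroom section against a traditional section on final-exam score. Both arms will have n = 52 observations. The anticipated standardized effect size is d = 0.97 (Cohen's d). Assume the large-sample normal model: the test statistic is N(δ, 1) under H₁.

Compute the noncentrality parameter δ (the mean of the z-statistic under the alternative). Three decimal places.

δ ≈ 4.946

The noncentrality parameter scales effect size by the design's sample-size factor: δ = d·√(n/2) = 0.97 × √(52/2) = 4.9460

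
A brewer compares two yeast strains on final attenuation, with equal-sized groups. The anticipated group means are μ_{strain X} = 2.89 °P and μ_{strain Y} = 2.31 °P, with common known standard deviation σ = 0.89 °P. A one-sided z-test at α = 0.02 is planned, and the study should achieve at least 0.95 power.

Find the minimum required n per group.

Standardized effect: d = |μ_{strain X} − μ_{strain Y}| / σ = |2.89 − 2.31| / 0.89 = 0.6517
For power 0.95 need Φ(δ − z_{0.02}) = 0.95, so δ = z_{0.02} + z_{0.05} = 2.054 + 1.645 = 3.699.
δ = d·√(n/2) ⇒ n = 2(δ/d)² = 2 × (3.699 / 0.6517)² = 64.42.
Round up to the next whole unit.

n = 65 per group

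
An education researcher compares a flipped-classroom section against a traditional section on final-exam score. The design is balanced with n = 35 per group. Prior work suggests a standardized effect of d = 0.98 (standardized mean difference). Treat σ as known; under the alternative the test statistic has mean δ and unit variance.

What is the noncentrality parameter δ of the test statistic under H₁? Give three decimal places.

δ ≈ 4.100

δ = d·√(n/2) = 0.98 × √(35/2) = 4.0996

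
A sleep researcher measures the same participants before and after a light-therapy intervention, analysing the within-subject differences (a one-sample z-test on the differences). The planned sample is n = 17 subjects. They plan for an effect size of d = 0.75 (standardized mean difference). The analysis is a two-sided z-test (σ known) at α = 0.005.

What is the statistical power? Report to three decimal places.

Power ≈ 0.612

Noncentrality parameter: δ = d·√n = 0.75 × √17 = 3.0923
Critical value for a two-sided test at α = 0.005: z_{α/2} = 2.807.
Power = Φ(δ − 2.807) + Φ(−δ − 2.807) = Φ(0.285) + Φ(-5.899) = 0.6123 + 0.0000 = 0.6123.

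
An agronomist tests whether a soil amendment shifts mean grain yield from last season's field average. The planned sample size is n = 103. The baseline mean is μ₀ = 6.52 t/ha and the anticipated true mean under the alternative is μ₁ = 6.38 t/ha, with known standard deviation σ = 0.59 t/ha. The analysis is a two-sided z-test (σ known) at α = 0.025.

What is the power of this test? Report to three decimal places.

Power ≈ 0.566

Standardized effect: d = |μ₁ − μ₀| / σ = |6.38 − 6.52| / 0.59 = 0.2373
Noncentrality parameter: λ = d·√n = 0.2373 × √103 = 2.4082
Two-sided α = 0.025 → critical value z_{0.0125} = 2.241.
Power = Φ(λ − 2.241) + Φ(−λ − 2.241) = Φ(0.167) + Φ(-4.650) = 0.5662 + 0.0000 = 0.5662.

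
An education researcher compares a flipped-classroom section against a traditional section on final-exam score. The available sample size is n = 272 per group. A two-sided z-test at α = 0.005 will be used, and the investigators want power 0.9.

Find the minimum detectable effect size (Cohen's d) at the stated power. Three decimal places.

d ≈ 0.351

Need Φ(δ − 2.807) = 0.9, so δ = 2.807 + 1.282 = 4.089.
(The second rejection-region term Φ(−δ − z_{α/2}) is negligible and dropped.)
δ = d·√(n/2) ⇒ d = δ/√(n/2) = 4.089/√(272/2) = 0.3506.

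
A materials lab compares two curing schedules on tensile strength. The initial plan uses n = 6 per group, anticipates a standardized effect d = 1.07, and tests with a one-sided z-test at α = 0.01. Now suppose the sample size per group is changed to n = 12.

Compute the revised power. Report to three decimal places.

With n = 12 per group: δ = d·√(n/2) = 1.07 × √(12/2) = 2.6210. Critical value z_{0.01} = 2.326.
Revised power = P(Z > 2.326 − δ) = Φ(0.295) = 0.6159.

Power ≈ 0.616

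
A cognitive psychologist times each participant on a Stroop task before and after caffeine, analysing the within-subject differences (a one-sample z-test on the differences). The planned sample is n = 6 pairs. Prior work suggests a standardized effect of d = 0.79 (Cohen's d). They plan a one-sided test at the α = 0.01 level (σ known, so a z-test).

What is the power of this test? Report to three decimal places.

Noncentrality parameter: λ = d·√n = 0.79 × √6 = 1.9351
Critical value for a one-sided test at α = 0.01: z_α = 2.326.
Power = Φ(λ − 2.326) = Φ(-0.391) = 0.3478.

Power ≈ 0.348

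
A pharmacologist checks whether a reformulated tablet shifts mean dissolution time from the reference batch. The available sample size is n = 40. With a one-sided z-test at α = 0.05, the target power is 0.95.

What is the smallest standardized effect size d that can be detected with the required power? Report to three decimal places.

d ≈ 0.520

Need Φ(δ − 1.645) = 0.95, so δ = 1.645 + 1.645 = 3.290.
δ = d·√n ⇒ d = δ/√n = 3.290/√40 = 0.5201.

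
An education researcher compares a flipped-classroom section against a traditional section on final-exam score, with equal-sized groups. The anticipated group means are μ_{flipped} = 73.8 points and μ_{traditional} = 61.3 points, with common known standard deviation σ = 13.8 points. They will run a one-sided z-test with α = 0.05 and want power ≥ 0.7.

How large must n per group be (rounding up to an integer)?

n = 12 per group

Standardized effect: d = |μ_{flipped} − μ_{traditional}| / σ = |73.8 − 61.3| / 13.8 = 0.9058
For power 0.7 need Φ(δ − z_{0.05}) = 0.7, so δ = z_{0.05} + z_{0.30} = 1.645 + 0.524 = 2.169.
δ = d·√(n/2) ⇒ n = 2(δ/d)² = 2 × (2.169 / 0.9058)² = 11.47.
Rounding up, n = 12 per group.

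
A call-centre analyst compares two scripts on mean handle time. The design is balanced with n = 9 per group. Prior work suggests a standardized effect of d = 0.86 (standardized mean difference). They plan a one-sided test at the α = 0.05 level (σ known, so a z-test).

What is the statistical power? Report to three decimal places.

Power ≈ 0.571

Noncentrality parameter: δ = d·√(n/2) = 0.86 × √(9/2) = 1.8243
Critical value for a one-sided test at α = 0.05: z_α = 1.645.
Power = Φ(δ − 1.645) = Φ(0.179) = 0.5712.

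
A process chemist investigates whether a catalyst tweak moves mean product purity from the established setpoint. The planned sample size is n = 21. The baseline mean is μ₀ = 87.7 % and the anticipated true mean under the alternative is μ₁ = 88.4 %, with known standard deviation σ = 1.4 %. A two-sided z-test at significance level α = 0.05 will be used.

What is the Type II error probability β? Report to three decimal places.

β ≈ 0.370

Standardized effect: d = |μ₁ − μ₀| / σ = |88.4 − 87.7| / 1.4 = 0.5000
Noncentrality parameter: δ = d·√n = 0.5000 × √21 = 2.2913
Critical value for a two-sided test at α = 0.05: z_{α/2} = 1.960.
Power = Φ(δ − 1.960) + Φ(−δ − 1.960) = Φ(0.331) + Φ(-4.251) = 0.6298 + 0.0000 = 0.6298.
Type II error: β = 1 − power = 1 − 0.6298 = 0.3702.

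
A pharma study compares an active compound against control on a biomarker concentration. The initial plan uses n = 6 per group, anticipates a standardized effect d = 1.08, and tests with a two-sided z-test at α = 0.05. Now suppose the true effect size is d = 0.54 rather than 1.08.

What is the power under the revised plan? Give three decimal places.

Power ≈ 0.155

With d = 0.54: δ = d·√(n/2) = 0.54 × √(6/2) = 0.9353. Critical value z_{0.025} = 1.960.
Revised power = Φ(δ − 1.960) + Φ(−δ − 1.960) = Φ(-1.025) + Φ(-2.895) = 0.1528 + 0.0019 = 0.1547.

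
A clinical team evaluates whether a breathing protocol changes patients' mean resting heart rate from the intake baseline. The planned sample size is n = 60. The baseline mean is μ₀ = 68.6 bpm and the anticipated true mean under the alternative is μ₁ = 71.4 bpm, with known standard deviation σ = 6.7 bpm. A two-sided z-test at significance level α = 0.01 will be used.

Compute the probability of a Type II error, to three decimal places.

β ≈ 0.254

Standardized effect: d = |μ₁ − μ₀| / σ = |71.4 − 68.6| / 6.7 = 0.4179
Noncentrality parameter: δ = d·√n = 0.4179 × √60 = 3.2371
Two-sided α = 0.01 → critical value z_{0.005} = 2.576.
Power = Φ(δ − 2.576) + Φ(−δ − 2.576) = Φ(0.661) + Φ(-5.813) = 0.7458 + 0.0000 = 0.7458.
Type II error: β = 1 − power = 1 − 0.7458 = 0.2542.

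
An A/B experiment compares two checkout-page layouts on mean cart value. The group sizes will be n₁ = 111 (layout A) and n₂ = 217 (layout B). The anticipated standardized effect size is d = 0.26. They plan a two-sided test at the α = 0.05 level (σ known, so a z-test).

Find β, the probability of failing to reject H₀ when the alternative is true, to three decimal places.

Noncentrality parameter: δ = d / √(1/n₁ + 1/n₂) = 0.26 / √(1/111 + 1/217) = 2.2281
Critical value for a two-sided test at α = 0.05: z_{α/2} = 1.960.
Power = Φ(δ − 1.960) + Φ(−δ − 1.960) = Φ(0.268) + Φ(-4.188) = 0.6057 + 0.0000 = 0.6057.
Type II error: β = 1 − power = 1 − 0.6057 = 0.3943.

β ≈ 0.394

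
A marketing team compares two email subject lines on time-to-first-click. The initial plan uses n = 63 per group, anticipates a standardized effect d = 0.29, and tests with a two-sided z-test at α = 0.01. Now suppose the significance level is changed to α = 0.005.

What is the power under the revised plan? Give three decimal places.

Power ≈ 0.119

δ = d·√(n/2) = 0.29 × √(63/2) = 1.6276 (unchanged). New critical value: z_{0.0025} = 2.807.
Revised power = Φ(δ − 2.807) + Φ(−δ − 2.807) = Φ(-1.179) + Φ(-4.435) = 0.1191 + 0.0000 = 0.1191.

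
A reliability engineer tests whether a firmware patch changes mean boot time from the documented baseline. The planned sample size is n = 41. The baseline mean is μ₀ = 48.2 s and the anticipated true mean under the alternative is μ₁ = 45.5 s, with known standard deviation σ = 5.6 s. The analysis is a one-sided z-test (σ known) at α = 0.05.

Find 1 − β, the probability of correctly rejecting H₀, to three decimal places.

Standardized effect: d = |μ₁ − μ₀| / σ = |45.5 − 48.2| / 5.6 = 0.4821
Noncentrality parameter: δ = d·√n = 0.4821 × √41 = 3.0872
One-sided α = 0.05 → critical value z_{0.05} = 1.645.
Power = Φ(δ − 1.645) = Φ(1.442) = 0.9254.

Power ≈ 0.925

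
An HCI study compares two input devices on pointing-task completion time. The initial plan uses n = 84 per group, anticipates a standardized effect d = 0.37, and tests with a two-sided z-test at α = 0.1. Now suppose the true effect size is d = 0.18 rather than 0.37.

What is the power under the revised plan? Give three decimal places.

With d = 0.18: δ = d·√(n/2) = 0.18 × √(84/2) = 1.1665. Critical value z_{0.05} = 1.645.
Revised power = Φ(δ − 1.645) + Φ(−δ − 1.645) = Φ(-0.478) + Φ(-2.811) = 0.3162 + 0.0025 = 0.3187.

Power ≈ 0.319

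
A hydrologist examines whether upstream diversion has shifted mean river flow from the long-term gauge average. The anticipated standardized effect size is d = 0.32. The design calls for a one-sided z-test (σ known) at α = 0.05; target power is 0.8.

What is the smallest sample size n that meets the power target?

n = 61

Set Φ(δ − 1.645) = 0.8; then δ − 1.645 = Φ⁻¹(0.8) = 0.842, giving δ = 2.486.
δ = d·√n ⇒ n = (δ/d)² = (2.486 / 0.32)² = 60.38.
Rounding up, n = 61.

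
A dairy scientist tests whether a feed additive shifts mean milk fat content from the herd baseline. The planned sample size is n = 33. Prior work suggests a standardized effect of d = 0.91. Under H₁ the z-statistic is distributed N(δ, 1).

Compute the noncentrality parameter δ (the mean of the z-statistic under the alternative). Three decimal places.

δ ≈ 5.228

The noncentrality parameter scales effect size by the design's sample-size factor: δ = d·√n = 0.91 × √33 = 5.2276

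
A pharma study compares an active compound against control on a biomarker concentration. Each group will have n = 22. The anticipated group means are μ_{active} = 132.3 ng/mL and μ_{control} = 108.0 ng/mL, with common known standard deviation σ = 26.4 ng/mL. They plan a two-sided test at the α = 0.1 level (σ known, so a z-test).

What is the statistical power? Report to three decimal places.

Standardized effect: d = |μ_{active} − μ_{control}| / σ = |132.3 − 108.0| / 26.4 = 0.9205
Noncentrality parameter: δ = d·√(n/2) = 0.9205 × √(22/2) = 3.0528
Critical value for a two-sided test at α = 0.1: z_{α/2} = 1.645.
Power = Φ(δ − 1.645) + Φ(−δ − 1.645) = Φ(1.408) + Φ(-4.698) = 0.9204 + 0.0000 = 0.9204.

Power ≈ 0.920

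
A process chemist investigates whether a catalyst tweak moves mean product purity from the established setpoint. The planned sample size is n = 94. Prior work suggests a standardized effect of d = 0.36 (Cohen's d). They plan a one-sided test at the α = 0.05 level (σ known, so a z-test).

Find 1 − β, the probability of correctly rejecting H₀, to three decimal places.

Power ≈ 0.968

Noncentrality parameter: δ = d·√n = 0.36 × √94 = 3.4903
One-sided α = 0.05 → critical value z_{0.05} = 1.645.
Power = Φ(δ − 1.645) = Φ(1.845) = 0.9675.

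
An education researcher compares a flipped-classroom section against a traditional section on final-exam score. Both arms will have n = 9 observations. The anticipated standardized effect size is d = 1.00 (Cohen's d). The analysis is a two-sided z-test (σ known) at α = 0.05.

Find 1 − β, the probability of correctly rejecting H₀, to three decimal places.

Power ≈ 0.564

Noncentrality parameter: δ = d·√(n/2) = 1.00 × √(9/2) = 2.1213
Two-sided α = 0.05 → critical value z_{0.025} = 1.960.
Power = Φ(δ − 1.960) + Φ(−δ − 1.960) = Φ(0.161) + Φ(-4.081) = 0.5641 + 0.0000 = 0.5641.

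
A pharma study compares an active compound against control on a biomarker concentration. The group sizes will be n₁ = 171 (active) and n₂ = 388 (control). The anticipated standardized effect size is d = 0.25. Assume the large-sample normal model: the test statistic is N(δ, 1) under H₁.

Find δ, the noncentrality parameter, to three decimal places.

δ ≈ 2.724

δ = d / √(1/n₁ + 1/n₂) = 0.25 / √(1/171 + 1/388) = 2.7236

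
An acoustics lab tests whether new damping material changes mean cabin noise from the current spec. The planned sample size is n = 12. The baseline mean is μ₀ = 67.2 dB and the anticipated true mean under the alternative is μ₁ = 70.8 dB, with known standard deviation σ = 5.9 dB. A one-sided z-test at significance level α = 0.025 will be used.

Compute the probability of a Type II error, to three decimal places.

Standardized effect: d = |μ₁ − μ₀| / σ = |70.8 − 67.2| / 5.9 = 0.6102
Noncentrality parameter: δ = d·√n = 0.6102 × √12 = 2.1137
One-sided α = 0.025 → critical value z_{0.025} = 1.960.
Power = Φ(δ − 1.960) = Φ(0.154) = 0.5611.
Type II error: β = 1 − power = 1 − 0.5611 = 0.4389.

β ≈ 0.439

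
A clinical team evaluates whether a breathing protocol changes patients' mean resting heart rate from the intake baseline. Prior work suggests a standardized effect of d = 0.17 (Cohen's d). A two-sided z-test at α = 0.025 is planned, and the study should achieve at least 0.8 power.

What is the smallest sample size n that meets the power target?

n = 329

Set Φ(δ − 2.241) = 0.8; then δ − 2.241 = Φ⁻¹(0.8) = 0.842, giving δ = 3.083.
(Ignoring the negligible lower-tail rejection probability gives the usual closed-form inversion.)
δ = d·√n ⇒ n = (δ/d)² = (3.083 / 0.17)² = 328.89.
Rounding up, n = 329.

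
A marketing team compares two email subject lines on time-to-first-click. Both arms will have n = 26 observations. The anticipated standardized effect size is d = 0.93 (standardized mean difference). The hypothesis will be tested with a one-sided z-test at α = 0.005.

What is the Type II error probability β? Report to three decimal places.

Noncentrality parameter: δ = d·√(n/2) = 0.93 × √(26/2) = 3.3532
Critical value for a one-sided test at α = 0.005: z_α = 2.576.
Power = Φ(δ − 2.576) = Φ(0.777) = 0.7815.
Type II error: β = 1 − power = 1 − 0.7815 = 0.2185.

β ≈ 0.218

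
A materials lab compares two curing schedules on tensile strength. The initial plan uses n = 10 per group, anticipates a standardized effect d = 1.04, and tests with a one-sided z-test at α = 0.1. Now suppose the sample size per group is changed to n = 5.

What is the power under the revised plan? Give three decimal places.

Power ≈ 0.642

With n = 5 per group: δ = d·√(n/2) = 1.04 × √(5/2) = 1.6444. Critical value z_{0.1} = 1.282.
Revised power = P(Z > 1.282 − δ) = Φ(0.363) = 0.6416.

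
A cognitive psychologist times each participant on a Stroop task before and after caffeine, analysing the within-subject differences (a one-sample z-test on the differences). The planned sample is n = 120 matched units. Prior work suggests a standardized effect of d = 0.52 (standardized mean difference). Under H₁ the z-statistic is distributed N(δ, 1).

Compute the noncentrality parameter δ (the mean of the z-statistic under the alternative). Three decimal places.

δ ≈ 5.696

δ = d·√n = 0.52 × √120 = 5.6963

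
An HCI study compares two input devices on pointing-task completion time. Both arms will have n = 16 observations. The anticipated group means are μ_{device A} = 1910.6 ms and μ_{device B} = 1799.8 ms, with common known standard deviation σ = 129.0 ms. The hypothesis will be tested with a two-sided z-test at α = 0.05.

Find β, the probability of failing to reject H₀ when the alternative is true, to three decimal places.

Standardized effect: d = |μ_{device A} − μ_{device B}| / σ = |1910.6 − 1799.8| / 129.0 = 0.8589
Noncentrality parameter: δ = d·√(n/2) = 0.8589 × √(16/2) = 2.4294
Two-sided α = 0.05 → critical value z_{0.025} = 1.960.
Power = Φ(δ − 1.960) + Φ(−δ − 1.960) = Φ(0.469) + Φ(-4.389) = 0.6806 + 0.0000 = 0.6806.
Type II error: β = 1 − power = 1 − 0.6806 = 0.3194.

β ≈ 0.319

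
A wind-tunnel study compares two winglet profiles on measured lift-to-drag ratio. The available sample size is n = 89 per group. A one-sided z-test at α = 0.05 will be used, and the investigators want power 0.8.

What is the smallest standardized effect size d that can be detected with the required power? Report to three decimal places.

d ≈ 0.373

Required noncentrality: δ = z_{0.05} + z_{0.20} = 1.645 + 0.842 = 2.486.
δ = d·√(n/2) ⇒ d = δ/√(n/2) = 2.486/√(89/2) = 0.3727.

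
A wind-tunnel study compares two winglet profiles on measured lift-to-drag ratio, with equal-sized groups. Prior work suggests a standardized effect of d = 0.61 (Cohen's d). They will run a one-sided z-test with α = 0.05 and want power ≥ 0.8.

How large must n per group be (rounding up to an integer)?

n = 34 per group

Set Φ(δ − 1.645) = 0.8; then δ − 1.645 = Φ⁻¹(0.8) = 0.842, giving δ = 2.486.
δ = d·√(n/2) ⇒ n = 2(δ/d)² = 2 × (2.486 / 0.61)² = 33.23.
Rounding up, n = 34 per group.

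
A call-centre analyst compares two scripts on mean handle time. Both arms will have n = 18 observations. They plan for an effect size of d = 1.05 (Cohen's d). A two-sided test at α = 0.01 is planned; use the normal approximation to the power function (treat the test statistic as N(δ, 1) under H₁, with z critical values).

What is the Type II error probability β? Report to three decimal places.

β ≈ 0.283

Noncentrality parameter: λ = d·√(n/2) = 1.05 × √(18/2) = 3.1500
Two-sided α = 0.01 → critical value z_{0.005} = 2.576.
Power = Φ(λ − 2.576) + Φ(−λ − 2.576) = Φ(0.574) + Φ(-5.726) = 0.7171 + 0.0000 = 0.7171.
Type II error: β = 1 − power = 1 − 0.7171 = 0.2829.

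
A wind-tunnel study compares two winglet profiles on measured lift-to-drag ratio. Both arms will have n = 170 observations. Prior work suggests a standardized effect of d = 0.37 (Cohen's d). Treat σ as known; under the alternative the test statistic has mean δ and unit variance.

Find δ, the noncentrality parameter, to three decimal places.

δ ≈ 3.411

δ = d·√(n/2) = 0.37 × √(170/2) = 3.4112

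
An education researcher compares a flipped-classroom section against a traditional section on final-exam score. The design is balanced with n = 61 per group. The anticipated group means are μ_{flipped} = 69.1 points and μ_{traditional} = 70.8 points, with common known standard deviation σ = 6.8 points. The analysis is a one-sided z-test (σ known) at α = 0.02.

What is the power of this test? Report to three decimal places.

Standardized effect: d = |μ_{flipped} − μ_{traditional}| / σ = |69.1 − 70.8| / 6.8 = 0.2500
Noncentrality parameter: δ = d·√(n/2) = 0.2500 × √(61/2) = 1.3807
One-sided α = 0.02 → critical value z_{0.02} = 2.054.
Power = Φ(δ − 2.054) = Φ(-0.673) = 0.2504.

Power ≈ 0.250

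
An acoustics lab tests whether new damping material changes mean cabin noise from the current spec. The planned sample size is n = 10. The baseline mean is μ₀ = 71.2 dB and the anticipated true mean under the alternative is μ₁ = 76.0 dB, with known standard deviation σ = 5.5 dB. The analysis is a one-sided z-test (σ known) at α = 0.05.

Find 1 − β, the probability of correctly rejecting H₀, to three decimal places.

Power ≈ 0.868

Standardized effect: d = |μ₁ − μ₀| / σ = |76.0 − 71.2| / 5.5 = 0.8727
Noncentrality parameter: δ = d·√n = 0.8727 × √10 = 2.7598
One-sided α = 0.05 → critical value z_{0.05} = 1.645.
Power = P(Z > 1.645 − δ) = Φ(1.115) = 0.8676.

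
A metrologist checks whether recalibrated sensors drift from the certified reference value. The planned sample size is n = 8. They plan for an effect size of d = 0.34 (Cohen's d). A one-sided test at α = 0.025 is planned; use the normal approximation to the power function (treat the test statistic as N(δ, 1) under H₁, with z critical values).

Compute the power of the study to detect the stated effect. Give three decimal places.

Noncentrality parameter: λ = d·√n = 0.34 × √8 = 0.9617
One-sided α = 0.025 → critical value z_{0.025} = 1.960.
Power = P(Z > 1.960 − λ) = Φ(-0.998) = 0.1591.

Power ≈ 0.159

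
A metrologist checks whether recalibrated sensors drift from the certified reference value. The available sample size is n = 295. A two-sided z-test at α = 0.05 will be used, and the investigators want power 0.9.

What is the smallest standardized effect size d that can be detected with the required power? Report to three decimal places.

d ≈ 0.189

Required noncentrality: δ = z_{0.025} + z_{0.10} = 1.960 + 1.282 = 3.242.
(The second rejection-region term Φ(−δ − z_{α/2}) is negligible and dropped.)
δ = d·√n ⇒ d = δ/√n = 3.242/√295 = 0.1887.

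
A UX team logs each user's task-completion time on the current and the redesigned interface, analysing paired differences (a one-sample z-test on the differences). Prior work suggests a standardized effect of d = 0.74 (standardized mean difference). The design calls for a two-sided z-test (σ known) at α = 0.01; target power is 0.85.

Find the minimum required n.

n = 24

Set Φ(δ − 2.576) = 0.85; then δ − 2.576 = Φ⁻¹(0.85) = 1.036, giving δ = 3.612.
(The Φ(−δ − z_{α/2}) term is vanishingly small for δ > 0 and is dropped in the standard sample-size formula.)
δ = d·√n ⇒ n = (δ/d)² = (3.612 / 0.74)² = 23.83.
Round up to the next whole unit.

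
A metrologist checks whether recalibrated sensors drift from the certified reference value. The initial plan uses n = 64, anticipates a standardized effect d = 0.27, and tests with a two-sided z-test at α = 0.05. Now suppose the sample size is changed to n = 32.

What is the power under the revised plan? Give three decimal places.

With n = 32: δ = d·√n = 0.27 × √32 = 1.5274. Critical value z_{0.025} = 1.960.
Revised power = Φ(δ − 1.960) + Φ(−δ − 1.960) = Φ(-0.433) + Φ(-3.487) = 0.3326 + 0.0002 = 0.3329.

Power ≈ 0.333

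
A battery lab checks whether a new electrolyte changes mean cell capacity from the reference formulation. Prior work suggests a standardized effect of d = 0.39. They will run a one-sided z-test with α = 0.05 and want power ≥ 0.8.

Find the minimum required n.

n = 41

Set Φ(δ − 1.645) = 0.8; then δ − 1.645 = Φ⁻¹(0.8) = 0.842, giving δ = 2.486.
δ = d·√n ⇒ n = (δ/d)² = (2.486 / 0.39)² = 40.65.
Round up to the next whole unit.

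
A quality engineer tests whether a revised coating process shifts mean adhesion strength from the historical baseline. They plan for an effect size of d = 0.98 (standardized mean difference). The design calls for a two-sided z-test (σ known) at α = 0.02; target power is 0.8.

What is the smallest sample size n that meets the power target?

Set Φ(δ − 2.326) = 0.8; then δ − 2.326 = Φ⁻¹(0.8) = 0.842, giving δ = 3.168.
(The Φ(−δ − z_{α/2}) term is vanishingly small for δ > 0 and is dropped in the standard sample-size formula.)
δ = d·√n ⇒ n = (δ/d)² = (3.168 / 0.98)² = 10.45.
Round up to the next whole unit.

n = 11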